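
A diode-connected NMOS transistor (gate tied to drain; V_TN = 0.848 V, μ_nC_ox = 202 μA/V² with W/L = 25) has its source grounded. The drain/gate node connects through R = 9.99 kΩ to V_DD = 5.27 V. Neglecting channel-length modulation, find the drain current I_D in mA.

I_D = 0.403 mA

With gate tied to drain, V_GS = V_DS ≥ V_GS − V_TN, so the device is in saturation.
k_n = μ_nC_ox · (W/L) = 5.05 mA/V².
KCL at the drain: ½ k_n (V_GS − V_TN)² = (V_DD − V_GS)/R.
Let x = V_GS − 0.848. Then 25.2 x² + x − 4.422 = 0, giving x = 0.399 V (positive root), so V_GS = 1.25 V.
I_D = (V_DD − V_GS)/R = (5.27 − 1.25) / 9.99 = 0.403 mA.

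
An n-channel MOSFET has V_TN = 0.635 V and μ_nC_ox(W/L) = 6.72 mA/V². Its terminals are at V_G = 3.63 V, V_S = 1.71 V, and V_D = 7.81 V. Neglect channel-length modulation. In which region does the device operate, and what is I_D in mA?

Saturation; I_D = 5.55 mA

V_GS = V_G − V_S = 3.63 − 1.71 = 1.92 V; V_DS = V_D − V_S = 7.81 − 1.71 = 6.1 V.
V_ov = V_GS − V_TN = 1.92 − 0.635 = 1.28 V.
Since V_DS = 6.1 V ≥ V_ov = 1.28 V, the device is in saturation.
I_D = ½ k_n V_ov² = 0.5 × 6.72 × 1.28² = 5.55 mA.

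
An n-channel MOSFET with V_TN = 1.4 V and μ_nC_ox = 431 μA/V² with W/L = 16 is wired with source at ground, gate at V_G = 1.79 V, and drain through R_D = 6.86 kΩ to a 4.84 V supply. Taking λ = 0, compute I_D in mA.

I_D = 0.524 mA

V_GS = V_G = 1.79 V, so V_ov = 1.79 − 1.4 = 0.39 V.
k_n = μ_nC_ox · (W/L) = 6.896 mA/V².
Assume saturation: I_D = ½ k_n V_ov² = 0.5 × 6.896 × 0.39² = 0.524 mA, giving V_DS = V_DD − I_D R_D = 4.84 − 0.524 × 6.86 = 1.24 V.
V_DS = 1.24 V ≥ V_ov = 0.39 V, confirming saturation.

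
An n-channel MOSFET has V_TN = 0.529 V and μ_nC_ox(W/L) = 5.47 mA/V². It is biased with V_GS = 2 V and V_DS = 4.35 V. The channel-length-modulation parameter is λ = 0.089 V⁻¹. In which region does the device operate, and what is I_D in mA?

Saturation; I_D = 8.21 mA

V_ov = V_GS − V_TN = 2 − 0.529 = 1.47 V.
Since V_DS = 4.35 V ≥ V_ov = 1.47 V, the device is in saturation.
I_D = ½ k_n V_ov² (1 + λ V_DS) = 0.5 × 5.47 × 1.47² × (1 + 0.089 × 4.35) = 8.21 mA.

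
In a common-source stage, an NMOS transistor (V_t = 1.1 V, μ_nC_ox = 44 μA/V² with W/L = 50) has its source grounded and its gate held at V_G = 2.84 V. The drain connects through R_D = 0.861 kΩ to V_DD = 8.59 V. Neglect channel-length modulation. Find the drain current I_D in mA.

V_GS = V_G = 2.84 V, so V_ov = 2.84 − 1.1 = 1.74 V.
k_n = μ_nC_ox · (W/L) = 2.2 mA/V².
Assume saturation: I_D = ½ k_n V_ov² = 0.5 × 2.2 × 1.74² = 3.33 mA, giving V_DS = V_DD − I_D R_D = 8.59 − 3.33 × 0.861 = 5.72 V.
V_DS = 5.72 V ≥ V_ov = 1.74 V, confirming saturation.

I_D = 3.33 mA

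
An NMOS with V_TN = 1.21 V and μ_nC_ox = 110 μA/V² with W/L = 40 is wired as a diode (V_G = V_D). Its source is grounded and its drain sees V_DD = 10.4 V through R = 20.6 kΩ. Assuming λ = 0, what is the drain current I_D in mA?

With gate tied to drain, V_GS = V_DS ≥ V_GS − V_TN, so the device is in saturation.
k_n = μ_nC_ox · (W/L) = 4.4 mA/V².
KCL at the drain: ½ k_n (V_GS − V_TN)² = (V_DD − V_GS)/R.
Let x = V_GS − 1.21. Then 45.3 x² + x − 9.19 = 0, giving x = 0.439 V (positive root), so V_GS = 1.65 V.
I_D = (V_DD − V_GS)/R = (10.4 − 1.65) / 20.6 = 0.425 mA.

I_D = 0.425 mA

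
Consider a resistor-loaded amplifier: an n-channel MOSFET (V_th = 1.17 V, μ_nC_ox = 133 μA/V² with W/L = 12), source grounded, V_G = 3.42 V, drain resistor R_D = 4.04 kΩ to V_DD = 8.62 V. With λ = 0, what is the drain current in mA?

V_GS = V_G = 3.42 V, so V_ov = 3.42 − 1.17 = 2.25 V.
k_n = μ_nC_ox · (W/L) = 1.596 mA/V².
Assume saturation: I_D = ½ k_n V_ov² = 0.5 × 1.596 × 2.25² = 4.04 mA, giving V_DS = V_DD − I_D R_D = 8.62 − 4.04 × 4.04 = -7.7 V.
But -7.7 V < V_ov = 2.25 V, so the device is actually in triode.
In triode I_D = k_n[V_ov V_DS − ½ V_DS²] and I_D = (V_DD − V_DS)/R_D. Equating: 3.22 V_DS² − 15.51 V_DS + 8.62 = 0, giving V_DS = 0.641 V (the root below V_ov).
I_D = (8.62 − 0.641) / 4.04 = 1.97 mA.

I_D = 1.97 mA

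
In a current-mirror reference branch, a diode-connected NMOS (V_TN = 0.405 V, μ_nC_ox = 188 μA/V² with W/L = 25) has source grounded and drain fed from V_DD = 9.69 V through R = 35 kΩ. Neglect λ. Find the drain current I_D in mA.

With gate tied to drain, V_GS = V_DS ≥ V_GS − V_TN, so the device is in saturation.
k_n = μ_nC_ox · (W/L) = 4.7 mA/V².
KCL at the drain: ½ k_n (V_GS − V_TN)² = (V_DD − V_GS)/R.
Let x = V_GS − 0.405. Then 82.2 x² + x − 9.285 = 0, giving x = 0.33 V (positive root), so V_GS = 0.735 V.
I_D = (V_DD − V_GS)/R = (9.69 − 0.735) / 35 = 0.256 mA.

I_D = 0.256 mA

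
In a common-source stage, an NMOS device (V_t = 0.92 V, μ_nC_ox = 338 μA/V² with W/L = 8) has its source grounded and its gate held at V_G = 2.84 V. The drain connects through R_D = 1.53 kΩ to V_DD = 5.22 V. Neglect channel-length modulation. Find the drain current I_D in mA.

I_D = 2.96 mA

V_GS = V_G = 2.84 V, so V_ov = 2.84 − 0.92 = 1.92 V.
k_n = μ_nC_ox · (W/L) = 2.704 mA/V².
Assume saturation: I_D = ½ k_n V_ov² = 0.5 × 2.704 × 1.92² = 4.98 mA, giving V_DS = V_DD − I_D R_D = 5.22 − 4.98 × 1.53 = -2.41 V.
But -2.41 V < V_ov = 1.92 V, so the device is actually in triode.
In triode I_D = k_n[V_ov V_DS − ½ V_DS²] and I_D = (V_DD − V_DS)/R_D. Equating: 2.07 V_DS² − 8.943 V_DS + 5.22 = 0, giving V_DS = 0.696 V (the root below V_ov).
I_D = (5.22 − 0.696) / 1.53 = 2.96 mA.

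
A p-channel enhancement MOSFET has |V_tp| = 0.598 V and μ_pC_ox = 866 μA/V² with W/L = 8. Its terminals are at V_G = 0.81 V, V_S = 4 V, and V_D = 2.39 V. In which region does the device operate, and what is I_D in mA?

V_SG = V_S − V_G = 4 − 0.81 = 3.19 V; V_SD = V_S − V_D = 4 − 2.39 = 1.61 V.
k_p = μ_pC_ox · (W/L) = 6.928 mA/V².
V_ov = V_SG − |V_tp| = 3.19 − 0.598 = 2.59 V.
Since V_SD = 1.61 V < V_ov = 2.59 V, the device is in the triode region.
I_D = k_p [V_ov · V_SD − ½ V_SD²] = 6.928 × [2.59 × 1.61 − 0.5 × 1.61²] = 19.9 mA.

Triode; I_D = 19.9 mA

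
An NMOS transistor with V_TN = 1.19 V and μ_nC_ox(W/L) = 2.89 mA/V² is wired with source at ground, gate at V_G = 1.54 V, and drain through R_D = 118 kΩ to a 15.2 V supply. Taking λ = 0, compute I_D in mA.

V_GS = V_G = 1.54 V, so V_ov = 1.54 − 1.19 = 0.35 V.
Assume saturation: I_D = ½ k_n V_ov² = 0.5 × 2.89 × 0.35² = 0.177 mA, giving V_DS = V_DD − I_D R_D = 15.2 − 0.177 × 118 = -5.69 V.
But -5.69 V < V_ov = 0.35 V, so the device is actually in triode.
In triode I_D = k_n[V_ov V_DS − ½ V_DS²] and I_D = (V_DD − V_DS)/R_D. Equating: 171 V_DS² − 120.4 V_DS + 15.2 = 0, giving V_DS = 0.165 V (the root below V_ov).
I_D = (15.2 − 0.165) / 118 = 0.127 mA.

I_D = 0.127 mA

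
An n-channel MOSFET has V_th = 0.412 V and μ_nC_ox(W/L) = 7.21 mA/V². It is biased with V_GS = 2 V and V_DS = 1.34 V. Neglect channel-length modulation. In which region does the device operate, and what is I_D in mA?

V_ov = V_GS − V_th = 2 − 0.412 = 1.59 V.
Since V_DS = 1.34 V < V_ov = 1.59 V, the device is in the triode region.
I_D = k_n [V_ov · V_DS − ½ V_DS²] = 7.21 × [1.59 × 1.34 − 0.5 × 1.34²] = 8.87 mA.

Triode; I_D = 8.87 mA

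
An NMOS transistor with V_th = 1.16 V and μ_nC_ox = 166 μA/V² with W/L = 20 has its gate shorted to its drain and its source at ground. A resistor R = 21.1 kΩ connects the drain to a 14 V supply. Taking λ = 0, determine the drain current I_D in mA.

With gate tied to drain, V_GS = V_DS ≥ V_GS − V_th, so the device is in saturation.
k_n = μ_nC_ox · (W/L) = 3.32 mA/V².
KCL at the drain: ½ k_n (V_GS − V_th)² = (V_DD − V_GS)/R.
Let x = V_GS − 1.16. Then 35 x² + x − 12.84 = 0, giving x = 0.591 V (positive root), so V_GS = 1.75 V.
I_D = (V_DD − V_GS)/R = (14 − 1.75) / 21.1 = 0.581 mA.

I_D = 0.581 mA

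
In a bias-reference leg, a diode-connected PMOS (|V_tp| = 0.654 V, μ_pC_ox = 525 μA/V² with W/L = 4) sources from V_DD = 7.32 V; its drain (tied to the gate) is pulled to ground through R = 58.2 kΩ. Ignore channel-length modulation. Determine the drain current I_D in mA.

I_D = 0.109 mA

With gate tied to drain, V_SG = V_SD ≥ V_SG − |V_tp|, so the device is in saturation.
k_p = μ_pC_ox · (W/L) = 2.1 mA/V².
KCL at the drain: ½ k_p (V_SG − |V_tp|)² = (V_DD − V_SG)/R.
Let x = V_SG − 0.654. Then 61.1 x² + x − 6.666 = 0, giving x = 0.322 V (positive root), so V_SG = 0.976 V.
I_D = (V_DD − V_SG)/R = (7.32 − 0.976) / 58.2 = 0.109 mA.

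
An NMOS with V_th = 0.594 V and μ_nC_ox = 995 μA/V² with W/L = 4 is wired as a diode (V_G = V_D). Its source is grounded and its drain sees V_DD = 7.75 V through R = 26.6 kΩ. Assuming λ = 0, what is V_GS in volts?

With gate tied to drain, V_GS = V_DS ≥ V_GS − V_th, so the device is in saturation.
k_n = μ_nC_ox · (W/L) = 3.98 mA/V².
KCL at the drain: ½ k_n (V_GS − V_th)² = (V_DD − V_GS)/R.
Let x = V_GS − 0.594. Then 52.9 x² + x − 7.156 = 0, giving x = 0.358 V (positive root), so V_GS = 0.952 V.
I_D = (V_DD − V_GS)/R = (7.75 − 0.952) / 26.6 = 0.256 mA.

V_GS = 0.952 V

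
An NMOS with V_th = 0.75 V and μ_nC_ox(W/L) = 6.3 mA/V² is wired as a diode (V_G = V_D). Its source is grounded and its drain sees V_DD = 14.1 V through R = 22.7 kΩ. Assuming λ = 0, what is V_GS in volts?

With gate tied to drain, V_GS = V_DS ≥ V_GS − V_th, so the device is in saturation.
KCL at the drain: ½ k_n (V_GS − V_th)² = (V_DD − V_GS)/R.
Let x = V_GS − 0.75. Then 71.5 x² + x − 13.35 = 0, giving x = 0.425 V (positive root), so V_GS = 1.18 V.
I_D = (V_DD − V_GS)/R = (14.1 − 1.18) / 22.7 = 0.569 mA.

V_GS = 1.18 V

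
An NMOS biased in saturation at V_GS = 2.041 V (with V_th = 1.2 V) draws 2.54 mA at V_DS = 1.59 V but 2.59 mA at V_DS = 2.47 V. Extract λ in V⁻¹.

With V_GS fixed, I_D ∝ (1 + λ V_DS) in saturation, so I_D2/I_D1 = (1 + λ V_DS2)/(1 + λ V_DS1).
2.59/2.54 = 1.02 = (1 + 2.47 λ)/(1 + 1.59 λ).
Solving: λ (I_D1 V_DS2 − I_D2 V_DS1) = I_D2 − I_D1, so λ = (2.59 − 2.54) / (2.54 × 2.47 − 2.59 × 1.59) = 0.05 / 2.16 = 0.0232 V⁻¹.

λ = 0.0232 V⁻¹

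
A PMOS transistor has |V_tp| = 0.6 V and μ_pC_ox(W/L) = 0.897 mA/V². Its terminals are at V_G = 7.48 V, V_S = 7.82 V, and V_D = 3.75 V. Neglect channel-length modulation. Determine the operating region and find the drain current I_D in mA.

Cutoff; I_D = 0 mA

V_SG = V_S − V_G = 7.82 − 7.48 = 0.34 V; V_SD = V_S − V_D = 7.82 − 3.75 = 4.07 V.
V_SG = 0.34 V < |V_tp| = 0.6 V, so the transistor is in cutoff.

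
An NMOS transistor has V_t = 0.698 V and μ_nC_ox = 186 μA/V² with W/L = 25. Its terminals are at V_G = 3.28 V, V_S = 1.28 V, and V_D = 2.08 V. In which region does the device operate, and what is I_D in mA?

V_GS = V_G − V_S = 3.28 − 1.28 = 2 V; V_DS = V_D − V_S = 2.08 − 1.28 = 0.8 V.
k_n = μ_nC_ox · (W/L) = 4.65 mA/V².
V_ov = V_GS − V_t = 2 − 0.698 = 1.3 V.
Since V_DS = 0.8 V < V_ov = 1.3 V, the device is in the triode region.
I_D = k_n [V_ov · V_DS − ½ V_DS²] = 4.65 × [1.3 × 0.8 − 0.5 × 0.8²] = 3.36 mA.

Triode; I_D = 3.36 mA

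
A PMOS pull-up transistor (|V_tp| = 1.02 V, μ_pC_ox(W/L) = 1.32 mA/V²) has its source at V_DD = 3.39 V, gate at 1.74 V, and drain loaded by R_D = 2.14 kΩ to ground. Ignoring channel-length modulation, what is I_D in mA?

I_D = 0.262 mA

V_SG = V_DD − V_G = 3.39 − 1.74 = 1.65 V, so V_ov = 1.65 − 1.02 = 0.63 V.
Assume saturation: I_D = ½ k_p V_ov² = 0.5 × 1.32 × 0.63² = 0.262 mA, giving V_SD = V_DD − I_D R_D = 3.39 − 0.262 × 2.14 = 2.83 V.
V_SD = 2.83 V ≥ V_ov = 0.63 V, confirming saturation.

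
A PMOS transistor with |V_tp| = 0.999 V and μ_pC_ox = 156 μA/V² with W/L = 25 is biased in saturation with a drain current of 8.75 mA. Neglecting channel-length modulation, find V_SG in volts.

V_SG = 3.12 V

k_p = μ_pC_ox · (W/L) = 3.9 mA/V².
In saturation I_D = ½ k_p (V_SG − |V_tp|)², so V_SG − |V_tp| = √(2 I_D / k_p) = √(2 × 8.75 / 3.9) = 2.12 V.
V_SG = 0.999 + 2.12 = 3.12 V.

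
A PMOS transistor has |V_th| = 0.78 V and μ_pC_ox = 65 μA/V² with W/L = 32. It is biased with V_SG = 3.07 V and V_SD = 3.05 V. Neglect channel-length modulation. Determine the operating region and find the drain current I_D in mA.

k_p = μ_pC_ox · (W/L) = 2.08 mA/V².
V_ov = V_SG − |V_th| = 3.07 − 0.78 = 2.29 V.
Since V_SD = 3.05 V ≥ V_ov = 2.29 V, the device is in saturation.
I_D = ½ k_p V_ov² = 0.5 × 2.08 × 2.29² = 5.45 mA.

Saturation; I_D = 5.45 mA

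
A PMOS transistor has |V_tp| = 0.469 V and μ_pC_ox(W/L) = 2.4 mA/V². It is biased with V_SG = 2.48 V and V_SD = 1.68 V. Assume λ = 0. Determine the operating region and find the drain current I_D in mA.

V_ov = V_SG − |V_tp| = 2.48 − 0.469 = 2.01 V.
Since V_SD = 1.68 V < V_ov = 2.01 V, the device is in the triode region.
I_D = k_p [V_ov · V_SD − ½ V_SD²] = 2.4 × [2.01 × 1.68 − 0.5 × 1.68²] = 4.72 mA.

Triode; I_D = 4.72 mA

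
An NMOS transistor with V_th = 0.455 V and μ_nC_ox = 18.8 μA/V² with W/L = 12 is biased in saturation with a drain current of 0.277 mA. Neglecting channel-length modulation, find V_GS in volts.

V_GS = 2.02 V

k_n = μ_nC_ox · (W/L) = 0.2256 mA/V².
In saturation I_D = ½ k_n (V_GS − V_th)², so V_GS − V_th = √(2 I_D / k_n) = √(2 × 0.277 / 0.2256) = 1.57 V.
V_GS = 0.455 + 1.57 = 2.02 V.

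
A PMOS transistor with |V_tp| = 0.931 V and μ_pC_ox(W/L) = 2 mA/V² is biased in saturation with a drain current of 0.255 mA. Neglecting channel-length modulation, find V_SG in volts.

In saturation I_D = ½ k_p (V_SG − |V_tp|)², so V_SG − |V_tp| = √(2 I_D / k_p) = √(2 × 0.255 / 2) = 0.505 V.
V_SG = 0.931 + 0.505 = 1.44 V.

V_SG = 1.44 V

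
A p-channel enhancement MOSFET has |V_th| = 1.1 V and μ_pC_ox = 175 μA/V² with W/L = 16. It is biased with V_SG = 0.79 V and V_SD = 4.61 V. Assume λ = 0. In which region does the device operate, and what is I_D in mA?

V_SG = 0.79 V < |V_th| = 1.1 V, so the transistor is in cutoff.

Cutoff; I_D = 0 mA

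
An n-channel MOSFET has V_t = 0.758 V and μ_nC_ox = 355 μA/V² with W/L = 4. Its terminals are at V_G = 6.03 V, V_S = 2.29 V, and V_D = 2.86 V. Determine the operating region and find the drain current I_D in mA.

Triode; I_D = 2.18 mA

V_GS = V_G − V_S = 6.03 − 2.29 = 3.74 V; V_DS = V_D − V_S = 2.86 − 2.29 = 0.57 V.
k_n = μ_nC_ox · (W/L) = 1.42 mA/V².
V_ov = V_GS − V_t = 3.74 − 0.758 = 2.98 V.
Since V_DS = 0.57 V < V_ov = 2.98 V, the device is in the triode region.
I_D = k_n [V_ov · V_DS − ½ V_DS²] = 1.42 × [2.98 × 0.57 − 0.5 × 0.57²] = 2.18 mA.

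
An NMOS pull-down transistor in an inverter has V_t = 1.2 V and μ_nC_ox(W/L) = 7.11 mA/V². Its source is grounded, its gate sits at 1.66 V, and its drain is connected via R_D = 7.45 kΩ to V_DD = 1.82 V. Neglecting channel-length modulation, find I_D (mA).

V_GS = V_G = 1.66 V, so V_ov = 1.66 − 1.2 = 0.46 V.
Assume saturation: I_D = ½ k_n V_ov² = 0.5 × 7.11 × 0.46² = 0.752 mA, giving V_DS = V_DD − I_D R_D = 1.82 − 0.752 × 7.45 = -3.78 V.
But -3.78 V < V_ov = 0.46 V, so the device is actually in triode.
In triode I_D = k_n[V_ov V_DS − ½ V_DS²] and I_D = (V_DD − V_DS)/R_D. Equating: 26.5 V_DS² − 25.37 V_DS + 1.82 = 0, giving V_DS = 0.0781 V (the root below V_ov).
I_D = (1.82 − 0.0781) / 7.45 = 0.234 mA.

I_D = 0.234 mA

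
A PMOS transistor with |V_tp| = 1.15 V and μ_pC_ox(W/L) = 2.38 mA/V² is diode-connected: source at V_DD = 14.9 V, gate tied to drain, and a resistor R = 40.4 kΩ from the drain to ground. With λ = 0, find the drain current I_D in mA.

I_D = 0.327 mA

With gate tied to drain, V_SG = V_SD ≥ V_SG − |V_tp|, so the device is in saturation.
KCL at the drain: ½ k_p (V_SG − |V_tp|)² = (V_DD − V_SG)/R.
Let x = V_SG − 1.15. Then 48.1 x² + x − 13.75 = 0, giving x = 0.524 V (positive root), so V_SG = 1.67 V.
I_D = (V_DD − V_SG)/R = (14.9 − 1.67) / 40.4 = 0.327 mA.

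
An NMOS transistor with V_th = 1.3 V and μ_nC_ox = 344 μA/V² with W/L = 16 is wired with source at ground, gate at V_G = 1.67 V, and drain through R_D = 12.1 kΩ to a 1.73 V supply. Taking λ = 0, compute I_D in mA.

I_D = 0.137 mA

V_GS = V_G = 1.67 V, so V_ov = 1.67 − 1.3 = 0.37 V.
k_n = μ_nC_ox · (W/L) = 5.504 mA/V².
Assume saturation: I_D = ½ k_n V_ov² = 0.5 × 5.504 × 0.37² = 0.377 mA, giving V_DS = V_DD − I_D R_D = 1.73 − 0.377 × 12.1 = -2.83 V.
But -2.83 V < V_ov = 0.37 V, so the device is actually in triode.
In triode I_D = k_n[V_ov V_DS − ½ V_DS²] and I_D = (V_DD − V_DS)/R_D. Equating: 33.3 V_DS² − 25.64 V_DS + 1.73 = 0, giving V_DS = 0.0747 V (the root below V_ov).
I_D = (1.73 − 0.0747) / 12.1 = 0.137 mA.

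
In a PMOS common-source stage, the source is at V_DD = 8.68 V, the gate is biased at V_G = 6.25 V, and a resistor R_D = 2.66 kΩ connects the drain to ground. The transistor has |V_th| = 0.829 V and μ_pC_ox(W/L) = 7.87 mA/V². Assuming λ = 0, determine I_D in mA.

V_SG = V_DD − V_G = 8.68 − 6.25 = 2.43 V, so V_ov = 2.43 − 0.829 = 1.6 V.
Assume saturation: I_D = ½ k_p V_ov² = 0.5 × 7.87 × 1.6² = 10.1 mA, giving V_SD = V_DD − I_D R_D = 8.68 − 10.1 × 2.66 = -18.1 V.
But -18.1 V < V_ov = 1.6 V, so the device is actually in triode.
In triode I_D = k_p[V_ov V_SD − ½ V_SD²] and I_D = (V_DD − V_SD)/R_D. Equating: 10.5 V_SD² − 34.52 V_SD + 8.68 = 0, giving V_SD = 0.274 V (the root below V_ov).
I_D = (8.68 − 0.274) / 2.66 = 3.16 mA.

I_D = 3.16 mA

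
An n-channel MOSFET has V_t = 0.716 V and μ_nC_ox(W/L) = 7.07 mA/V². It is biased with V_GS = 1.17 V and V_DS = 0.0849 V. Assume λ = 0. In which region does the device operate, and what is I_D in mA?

V_ov = V_GS − V_t = 1.17 − 0.716 = 0.454 V.
Since V_DS = 0.0849 V < V_ov = 0.454 V, the device is in the triode region.
I_D = k_n [V_ov · V_DS − ½ V_DS²] = 7.07 × [0.454 × 0.0849 − 0.5 × 0.0849²] = 0.247 mA.

Triode; I_D = 0.247 mA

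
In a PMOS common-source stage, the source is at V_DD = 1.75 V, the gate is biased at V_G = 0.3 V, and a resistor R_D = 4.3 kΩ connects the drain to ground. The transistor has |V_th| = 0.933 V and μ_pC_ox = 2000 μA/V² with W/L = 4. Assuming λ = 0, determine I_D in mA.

V_SG = V_DD − V_G = 1.75 − 0.3 = 1.45 V, so V_ov = 1.45 − 0.933 = 0.517 V.
k_p = μ_pC_ox · (W/L) = 8 mA/V².
Assume saturation: I_D = ½ k_p V_ov² = 0.5 × 8 × 0.517² = 1.07 mA, giving V_SD = V_DD − I_D R_D = 1.75 − 1.07 × 4.3 = -2.85 V.
But -2.85 V < V_ov = 0.517 V, so the device is actually in triode.
In triode I_D = k_p[V_ov V_SD − ½ V_SD²] and I_D = (V_DD − V_SD)/R_D. Equating: 17.2 V_SD² − 18.78 V_SD + 1.75 = 0, giving V_SD = 0.103 V (the root below V_ov).
I_D = (1.75 − 0.103) / 4.3 = 0.383 mA.

I_D = 0.383 mA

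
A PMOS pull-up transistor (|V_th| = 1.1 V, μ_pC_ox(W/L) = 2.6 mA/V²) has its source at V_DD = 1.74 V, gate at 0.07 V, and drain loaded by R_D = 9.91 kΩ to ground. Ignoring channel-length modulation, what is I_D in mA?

I_D = 0.163 mA

V_SG = V_DD − V_G = 1.74 − 0.07 = 1.67 V, so V_ov = 1.67 − 1.1 = 0.57 V.
Assume saturation: I_D = ½ k_p V_ov² = 0.5 × 2.6 × 0.57² = 0.422 mA, giving V_SD = V_DD − I_D R_D = 1.74 − 0.422 × 9.91 = -2.45 V.
But -2.45 V < V_ov = 0.57 V, so the device is actually in triode.
In triode I_D = k_p[V_ov V_SD − ½ V_SD²] and I_D = (V_DD − V_SD)/R_D. Equating: 12.9 V_SD² − 15.69 V_SD + 1.74 = 0, giving V_SD = 0.123 V (the root below V_ov).
I_D = (1.74 − 0.123) / 9.91 = 0.163 mA.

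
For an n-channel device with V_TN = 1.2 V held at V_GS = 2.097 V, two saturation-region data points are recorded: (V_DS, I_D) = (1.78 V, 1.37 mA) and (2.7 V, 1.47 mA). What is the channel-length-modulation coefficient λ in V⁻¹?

λ = 0.0924 V⁻¹

With V_GS fixed, I_D ∝ (1 + λ V_DS) in saturation, so I_D2/I_D1 = (1 + λ V_DS2)/(1 + λ V_DS1).
1.47/1.37 = 1.073 = (1 + 2.7 λ)/(1 + 1.78 λ).
Solving: λ (I_D1 V_DS2 − I_D2 V_DS1) = I_D2 − I_D1, so λ = (1.47 − 1.37) / (1.37 × 2.7 − 1.47 × 1.78) = 0.1 / 1.08 = 0.0924 V⁻¹.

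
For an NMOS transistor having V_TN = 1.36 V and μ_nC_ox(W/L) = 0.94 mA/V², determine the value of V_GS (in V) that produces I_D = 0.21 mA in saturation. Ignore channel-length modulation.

V_GS = 2.03 V

In saturation I_D = ½ k_n (V_GS − V_TN)², so V_GS − V_TN = √(2 I_D / k_n) = √(2 × 0.21 / 0.94) = 0.668 V.
V_GS = 1.36 + 0.668 = 2.03 V.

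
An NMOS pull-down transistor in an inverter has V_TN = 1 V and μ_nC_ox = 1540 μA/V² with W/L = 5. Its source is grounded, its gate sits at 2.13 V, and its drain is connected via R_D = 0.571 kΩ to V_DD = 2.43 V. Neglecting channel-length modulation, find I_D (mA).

V_GS = V_G = 2.13 V, so V_ov = 2.13 − 1 = 1.13 V.
k_n = μ_nC_ox · (W/L) = 7.7 mA/V².
Assume saturation: I_D = ½ k_n V_ov² = 0.5 × 7.7 × 1.13² = 4.92 mA, giving V_DS = V_DD − I_D R_D = 2.43 − 4.92 × 0.571 = -0.377 V.
But -0.377 V < V_ov = 1.13 V, so the device is actually in triode.
In triode I_D = k_n[V_ov V_DS − ½ V_DS²] and I_D = (V_DD − V_DS)/R_D. Equating: 2.2 V_DS² − 5.968 V_DS + 2.43 = 0, giving V_DS = 0.499 V (the root below V_ov).
I_D = (2.43 − 0.499) / 0.571 = 3.38 mA.

I_D = 3.38 mA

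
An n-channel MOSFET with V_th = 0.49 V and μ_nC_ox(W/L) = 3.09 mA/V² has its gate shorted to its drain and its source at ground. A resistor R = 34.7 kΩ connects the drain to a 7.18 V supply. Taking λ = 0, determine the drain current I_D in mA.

With gate tied to drain, V_GS = V_DS ≥ V_GS − V_th, so the device is in saturation.
KCL at the drain: ½ k_n (V_GS − V_th)² = (V_DD − V_GS)/R.
Let x = V_GS − 0.49. Then 53.6 x² + x − 6.69 = 0, giving x = 0.344 V (positive root), so V_GS = 0.834 V.
I_D = (V_DD − V_GS)/R = (7.18 − 0.834) / 34.7 = 0.183 mA.

I_D = 0.183 mA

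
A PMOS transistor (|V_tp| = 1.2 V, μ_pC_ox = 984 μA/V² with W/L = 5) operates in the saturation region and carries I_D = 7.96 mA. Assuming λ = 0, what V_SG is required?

k_p = μ_pC_ox · (W/L) = 4.92 mA/V².
In saturation I_D = ½ k_p (V_SG − |V_tp|)², so V_SG − |V_tp| = √(2 I_D / k_p) = √(2 × 7.96 / 4.92) = 1.8 V.
V_SG = 1.2 + 1.8 = 3 V.

V_SG = 3.00 V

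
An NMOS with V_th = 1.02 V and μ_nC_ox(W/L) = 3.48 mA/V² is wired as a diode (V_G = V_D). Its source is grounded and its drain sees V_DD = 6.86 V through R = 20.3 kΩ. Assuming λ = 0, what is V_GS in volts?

V_GS = 1.41 V

With gate tied to drain, V_GS = V_DS ≥ V_GS − V_th, so the device is in saturation.
KCL at the drain: ½ k_n (V_GS − V_th)² = (V_DD − V_GS)/R.
Let x = V_GS − 1.02. Then 35.3 x² + x − 5.84 = 0, giving x = 0.393 V (positive root), so V_GS = 1.41 V.
I_D = (V_DD − V_GS)/R = (6.86 − 1.41) / 20.3 = 0.268 mA.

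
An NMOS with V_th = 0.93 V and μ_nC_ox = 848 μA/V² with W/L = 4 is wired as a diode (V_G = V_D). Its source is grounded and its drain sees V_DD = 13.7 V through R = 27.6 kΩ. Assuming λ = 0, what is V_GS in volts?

With gate tied to drain, V_GS = V_DS ≥ V_GS − V_th, so the device is in saturation.
k_n = μ_nC_ox · (W/L) = 3.392 mA/V².
KCL at the drain: ½ k_n (V_GS − V_th)² = (V_DD − V_GS)/R.
Let x = V_GS − 0.93. Then 46.8 x² + x − 12.77 = 0, giving x = 0.512 V (positive root), so V_GS = 1.44 V.
I_D = (V_DD − V_GS)/R = (13.7 − 1.44) / 27.6 = 0.444 mA.

V_GS = 1.44 V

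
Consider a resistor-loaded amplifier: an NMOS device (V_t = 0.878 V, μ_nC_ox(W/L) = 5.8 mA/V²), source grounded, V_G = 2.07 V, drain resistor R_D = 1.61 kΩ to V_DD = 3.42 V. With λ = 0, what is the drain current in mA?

I_D = 1.92 mA

V_GS = V_G = 2.07 V, so V_ov = 2.07 − 0.878 = 1.19 V.
Assume saturation: I_D = ½ k_n V_ov² = 0.5 × 5.8 × 1.19² = 4.12 mA, giving V_DS = V_DD − I_D R_D = 3.42 − 4.12 × 1.61 = -3.21 V.
But -3.21 V < V_ov = 1.19 V, so the device is actually in triode.
In triode I_D = k_n[V_ov V_DS − ½ V_DS²] and I_D = (V_DD − V_DS)/R_D. Equating: 4.67 V_DS² − 12.13 V_DS + 3.42 = 0, giving V_DS = 0.322 V (the root below V_ov).
I_D = (3.42 − 0.322) / 1.61 = 1.92 mA.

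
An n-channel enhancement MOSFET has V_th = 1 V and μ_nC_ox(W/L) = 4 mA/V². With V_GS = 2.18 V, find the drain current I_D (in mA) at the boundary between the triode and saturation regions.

I_D = 2.78 mA

At the boundary V_DS = V_ov = V_GS − V_th = 2.18 − 1 = 1.18 V.
I_D = ½ k_n V_ov² = 0.5 × 4 × 1.18² = 2.78 mA.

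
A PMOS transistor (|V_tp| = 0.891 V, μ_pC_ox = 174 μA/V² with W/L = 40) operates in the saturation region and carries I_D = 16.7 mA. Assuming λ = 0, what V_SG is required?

V_SG = 3.08 V

k_p = μ_pC_ox · (W/L) = 6.96 mA/V².
In saturation I_D = ½ k_p (V_SG − |V_tp|)², so V_SG − |V_tp| = √(2 I_D / k_p) = √(2 × 16.7 / 6.96) = 2.19 V.
V_SG = 0.891 + 2.19 = 3.08 V.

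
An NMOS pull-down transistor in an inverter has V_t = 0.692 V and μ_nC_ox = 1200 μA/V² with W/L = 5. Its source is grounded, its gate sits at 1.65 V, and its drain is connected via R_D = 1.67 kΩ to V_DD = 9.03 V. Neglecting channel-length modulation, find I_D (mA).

V_GS = V_G = 1.65 V, so V_ov = 1.65 − 0.692 = 0.958 V.
k_n = μ_nC_ox · (W/L) = 6 mA/V².
Assume saturation: I_D = ½ k_n V_ov² = 0.5 × 6 × 0.958² = 2.75 mA, giving V_DS = V_DD − I_D R_D = 9.03 − 2.75 × 1.67 = 4.43 V.
V_DS = 4.43 V ≥ V_ov = 0.958 V, confirming saturation.

I_D = 2.75 mA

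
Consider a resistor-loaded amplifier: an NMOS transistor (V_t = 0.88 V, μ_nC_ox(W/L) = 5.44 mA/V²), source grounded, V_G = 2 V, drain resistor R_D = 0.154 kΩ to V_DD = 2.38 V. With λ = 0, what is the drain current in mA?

V_GS = V_G = 2 V, so V_ov = 2 − 0.88 = 1.12 V.
Assume saturation: I_D = ½ k_n V_ov² = 0.5 × 5.44 × 1.12² = 3.41 mA, giving V_DS = V_DD − I_D R_D = 2.38 − 3.41 × 0.154 = 1.85 V.
V_DS = 1.85 V ≥ V_ov = 1.12 V, confirming saturation.

I_D = 3.41 mA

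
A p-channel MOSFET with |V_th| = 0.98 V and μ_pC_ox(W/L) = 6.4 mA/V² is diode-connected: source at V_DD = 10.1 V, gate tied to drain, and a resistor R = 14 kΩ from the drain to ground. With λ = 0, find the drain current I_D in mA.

With gate tied to drain, V_SG = V_SD ≥ V_SG − |V_th|, so the device is in saturation.
KCL at the drain: ½ k_p (V_SG − |V_th|)² = (V_DD − V_SG)/R.
Let x = V_SG − 0.98. Then 44.8 x² + x − 9.12 = 0, giving x = 0.44 V (positive root), so V_SG = 1.42 V.
I_D = (V_DD − V_SG)/R = (10.1 − 1.42) / 14 = 0.62 mA.

I_D = 0.620 mA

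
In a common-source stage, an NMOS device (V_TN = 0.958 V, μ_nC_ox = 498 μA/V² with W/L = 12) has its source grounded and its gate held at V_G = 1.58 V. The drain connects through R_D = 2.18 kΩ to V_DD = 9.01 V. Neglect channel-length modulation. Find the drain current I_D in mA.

I_D = 1.16 mA

V_GS = V_G = 1.58 V, so V_ov = 1.58 − 0.958 = 0.622 V.
k_n = μ_nC_ox · (W/L) = 5.976 mA/V².
Assume saturation: I_D = ½ k_n V_ov² = 0.5 × 5.976 × 0.622² = 1.16 mA, giving V_DS = V_DD − I_D R_D = 9.01 − 1.16 × 2.18 = 6.49 V.
V_DS = 6.49 V ≥ V_ov = 0.622 V, confirming saturation.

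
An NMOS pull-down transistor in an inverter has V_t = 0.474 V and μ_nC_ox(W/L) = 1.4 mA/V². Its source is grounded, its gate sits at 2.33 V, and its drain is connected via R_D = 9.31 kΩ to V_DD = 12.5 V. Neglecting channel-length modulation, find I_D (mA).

V_GS = V_G = 2.33 V, so V_ov = 2.33 − 0.474 = 1.86 V.
Assume saturation: I_D = ½ k_n V_ov² = 0.5 × 1.4 × 1.86² = 2.41 mA, giving V_DS = V_DD − I_D R_D = 12.5 − 2.41 × 9.31 = -9.95 V.
But -9.95 V < V_ov = 1.86 V, so the device is actually in triode.
In triode I_D = k_n[V_ov V_DS − ½ V_DS²] and I_D = (V_DD − V_DS)/R_D. Equating: 6.52 V_DS² − 25.19 V_DS + 12.5 = 0, giving V_DS = 0.585 V (the root below V_ov).
I_D = (12.5 − 0.585) / 9.31 = 1.28 mA.

I_D = 1.28 mA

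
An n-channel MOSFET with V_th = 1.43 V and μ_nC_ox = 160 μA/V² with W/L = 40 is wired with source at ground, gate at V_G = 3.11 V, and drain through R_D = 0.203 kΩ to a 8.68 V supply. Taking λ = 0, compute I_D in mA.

I_D = 9.03 mA

V_GS = V_G = 3.11 V, so V_ov = 3.11 − 1.43 = 1.68 V.
k_n = μ_nC_ox · (W/L) = 6.4 mA/V².
Assume saturation: I_D = ½ k_n V_ov² = 0.5 × 6.4 × 1.68² = 9.03 mA, giving V_DS = V_DD − I_D R_D = 8.68 − 9.03 × 0.203 = 6.85 V.
V_DS = 6.85 V ≥ V_ov = 1.68 V, confirming saturation.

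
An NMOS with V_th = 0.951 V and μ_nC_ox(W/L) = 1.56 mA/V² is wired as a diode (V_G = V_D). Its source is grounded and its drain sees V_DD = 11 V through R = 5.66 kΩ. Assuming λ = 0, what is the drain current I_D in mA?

I_D = 1.53 mA

With gate tied to drain, V_GS = V_DS ≥ V_GS − V_th, so the device is in saturation.
KCL at the drain: ½ k_n (V_GS − V_th)² = (V_DD − V_GS)/R.
Let x = V_GS − 0.951. Then 4.41 x² + x − 10.05 = 0, giving x = 1.4 V (positive root), so V_GS = 2.35 V.
I_D = (V_DD − V_GS)/R = (11 − 2.35) / 5.66 = 1.53 mA.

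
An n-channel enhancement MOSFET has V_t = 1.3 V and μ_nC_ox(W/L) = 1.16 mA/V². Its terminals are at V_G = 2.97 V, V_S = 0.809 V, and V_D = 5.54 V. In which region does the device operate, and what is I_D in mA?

V_GS = V_G − V_S = 2.97 − 0.809 = 2.16 V; V_DS = V_D − V_S = 5.54 − 0.809 = 4.73 V.
V_ov = V_GS − V_t = 2.16 − 1.3 = 0.861 V.
Since V_DS = 4.73 V ≥ V_ov = 0.861 V, the device is in saturation.
I_D = ½ k_n V_ov² = 0.5 × 1.16 × 0.861² = 0.43 mA.

Saturation; I_D = 0.430 mA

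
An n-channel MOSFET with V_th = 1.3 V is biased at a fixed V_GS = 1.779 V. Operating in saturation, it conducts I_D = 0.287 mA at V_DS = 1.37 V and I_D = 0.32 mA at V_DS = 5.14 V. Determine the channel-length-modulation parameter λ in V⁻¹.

With V_GS fixed, I_D ∝ (1 + λ V_DS) in saturation, so I_D2/I_D1 = (1 + λ V_DS2)/(1 + λ V_DS1).
0.32/0.287 = 1.115 = (1 + 5.14 λ)/(1 + 1.37 λ).
Solving: λ (I_D1 V_DS2 − I_D2 V_DS1) = I_D2 − I_D1, so λ = (0.32 − 0.287) / (0.287 × 5.14 − 0.32 × 1.37) = 0.033 / 1.04 = 0.0318 V⁻¹.

λ = 0.0318 V⁻¹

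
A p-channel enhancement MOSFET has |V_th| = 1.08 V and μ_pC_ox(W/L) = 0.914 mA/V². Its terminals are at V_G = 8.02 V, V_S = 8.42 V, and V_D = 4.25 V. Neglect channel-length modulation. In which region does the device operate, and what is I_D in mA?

V_SG = V_S − V_G = 8.42 − 8.02 = 0.4 V; V_SD = V_S − V_D = 8.42 − 4.25 = 4.17 V.
V_SG = 0.4 V < |V_th| = 1.08 V, so the transistor is in cutoff.

Cutoff; I_D = 0 mA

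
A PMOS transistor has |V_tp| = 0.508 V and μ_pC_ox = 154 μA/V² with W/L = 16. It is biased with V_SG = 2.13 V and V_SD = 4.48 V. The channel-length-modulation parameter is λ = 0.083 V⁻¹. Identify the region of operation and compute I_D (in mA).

k_p = μ_pC_ox · (W/L) = 2.464 mA/V².
V_ov = V_SG − |V_tp| = 2.13 − 0.508 = 1.62 V.
Since V_SD = 4.48 V ≥ V_ov = 1.62 V, the device is in saturation.
I_D = ½ k_p V_ov² (1 + λ V_SD) = 0.5 × 2.464 × 1.62² × (1 + 0.083 × 4.48) = 4.45 mA.

Saturation; I_D = 4.45 mA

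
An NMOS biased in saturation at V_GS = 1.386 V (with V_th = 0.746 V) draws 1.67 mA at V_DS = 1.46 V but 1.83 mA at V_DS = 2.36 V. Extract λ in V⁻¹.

λ = 0.126 V⁻¹

With V_GS fixed, I_D ∝ (1 + λ V_DS) in saturation, so I_D2/I_D1 = (1 + λ V_DS2)/(1 + λ V_DS1).
1.83/1.67 = 1.096 = (1 + 2.36 λ)/(1 + 1.46 λ).
Solving: λ (I_D1 V_DS2 − I_D2 V_DS1) = I_D2 − I_D1, so λ = (1.83 − 1.67) / (1.67 × 2.36 − 1.83 × 1.46) = 0.16 / 1.27 = 0.126 V⁻¹.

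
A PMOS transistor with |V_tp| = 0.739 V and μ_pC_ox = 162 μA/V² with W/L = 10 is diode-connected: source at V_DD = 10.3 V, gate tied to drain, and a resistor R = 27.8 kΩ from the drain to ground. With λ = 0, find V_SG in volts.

V_SG = 1.37 V

With gate tied to drain, V_SG = V_SD ≥ V_SG − |V_tp|, so the device is in saturation.
k_p = μ_pC_ox · (W/L) = 1.62 mA/V².
KCL at the drain: ½ k_p (V_SG − |V_tp|)² = (V_DD − V_SG)/R.
Let x = V_SG − 0.739. Then 22.5 x² + x − 9.561 = 0, giving x = 0.63 V (positive root), so V_SG = 1.37 V.
I_D = (V_DD − V_SG)/R = (10.3 − 1.37) / 27.8 = 0.321 mA.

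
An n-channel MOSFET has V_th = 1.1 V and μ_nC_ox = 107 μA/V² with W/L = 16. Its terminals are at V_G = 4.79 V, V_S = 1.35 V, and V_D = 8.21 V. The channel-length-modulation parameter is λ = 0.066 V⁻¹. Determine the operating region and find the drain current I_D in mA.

V_GS = V_G − V_S = 4.79 − 1.35 = 3.44 V; V_DS = V_D − V_S = 8.21 − 1.35 = 6.86 V.
k_n = μ_nC_ox · (W/L) = 1.712 mA/V².
V_ov = V_GS − V_th = 3.44 − 1.1 = 2.34 V.
Since V_DS = 6.86 V ≥ V_ov = 2.34 V, the device is in saturation.
I_D = ½ k_n V_ov² (1 + λ V_DS) = 0.5 × 1.712 × 2.34² × (1 + 0.066 × 6.86) = 6.81 mA.

Saturation; I_D = 6.81 mA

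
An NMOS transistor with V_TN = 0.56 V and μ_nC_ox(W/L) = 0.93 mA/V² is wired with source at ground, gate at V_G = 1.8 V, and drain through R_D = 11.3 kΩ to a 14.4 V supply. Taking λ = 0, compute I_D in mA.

I_D = 0.715 mA

V_GS = V_G = 1.8 V, so V_ov = 1.8 − 0.56 = 1.24 V.
Assume saturation: I_D = ½ k_n V_ov² = 0.5 × 0.93 × 1.24² = 0.715 mA, giving V_DS = V_DD − I_D R_D = 14.4 − 0.715 × 11.3 = 6.32 V.
V_DS = 6.32 V ≥ V_ov = 1.24 V, confirming saturation.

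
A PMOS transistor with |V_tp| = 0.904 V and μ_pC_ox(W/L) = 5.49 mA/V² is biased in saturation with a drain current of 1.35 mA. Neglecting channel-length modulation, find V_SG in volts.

V_SG = 1.61 V

In saturation I_D = ½ k_p (V_SG − |V_tp|)², so V_SG − |V_tp| = √(2 I_D / k_p) = √(2 × 1.35 / 5.49) = 0.701 V.
V_SG = 0.904 + 0.701 = 1.61 V.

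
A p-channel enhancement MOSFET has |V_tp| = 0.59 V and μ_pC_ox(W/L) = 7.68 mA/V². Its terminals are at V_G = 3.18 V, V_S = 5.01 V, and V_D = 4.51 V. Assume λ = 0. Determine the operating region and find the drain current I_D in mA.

V_SG = V_S − V_G = 5.01 − 3.18 = 1.83 V; V_SD = V_S − V_D = 5.01 − 4.51 = 0.5 V.
V_ov = V_SG − |V_tp| = 1.83 − 0.59 = 1.24 V.
Since V_SD = 0.5 V < V_ov = 1.24 V, the device is in the triode region.
I_D = k_p [V_ov · V_SD − ½ V_SD²] = 7.68 × [1.24 × 0.5 − 0.5 × 0.5²] = 3.8 mA.

Triode; I_D = 3.80 mA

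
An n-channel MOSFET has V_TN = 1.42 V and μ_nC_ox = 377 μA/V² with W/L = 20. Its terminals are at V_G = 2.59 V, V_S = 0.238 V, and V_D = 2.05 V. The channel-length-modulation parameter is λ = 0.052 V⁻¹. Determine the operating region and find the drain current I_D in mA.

Saturation; I_D = 3.58 mA

V_GS = V_G − V_S = 2.59 − 0.238 = 2.35 V; V_DS = V_D − V_S = 2.05 − 0.238 = 1.81 V.
k_n = μ_nC_ox · (W/L) = 7.54 mA/V².
V_ov = V_GS − V_TN = 2.35 − 1.42 = 0.932 V.
Since V_DS = 1.81 V ≥ V_ov = 0.932 V, the device is in saturation.
I_D = ½ k_n V_ov² (1 + λ V_DS) = 0.5 × 7.54 × 0.932² × (1 + 0.052 × 1.81) = 3.58 mA.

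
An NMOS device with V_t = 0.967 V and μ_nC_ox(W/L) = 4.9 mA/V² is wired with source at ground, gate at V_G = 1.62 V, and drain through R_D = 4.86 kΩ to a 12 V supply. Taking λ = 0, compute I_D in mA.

I_D = 1.04 mA

V_GS = V_G = 1.62 V, so V_ov = 1.62 − 0.967 = 0.653 V.
Assume saturation: I_D = ½ k_n V_ov² = 0.5 × 4.9 × 0.653² = 1.04 mA, giving V_DS = V_DD − I_D R_D = 12 − 1.04 × 4.86 = 6.92 V.
V_DS = 6.92 V ≥ V_ov = 0.653 V, confirming saturation.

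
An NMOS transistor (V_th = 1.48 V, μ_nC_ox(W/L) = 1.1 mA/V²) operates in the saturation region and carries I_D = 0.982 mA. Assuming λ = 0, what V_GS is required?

In saturation I_D = ½ k_n (V_GS − V_th)², so V_GS − V_th = √(2 I_D / k_n) = √(2 × 0.982 / 1.1) = 1.34 V.
V_GS = 1.48 + 1.34 = 2.82 V.

V_GS = 2.82 V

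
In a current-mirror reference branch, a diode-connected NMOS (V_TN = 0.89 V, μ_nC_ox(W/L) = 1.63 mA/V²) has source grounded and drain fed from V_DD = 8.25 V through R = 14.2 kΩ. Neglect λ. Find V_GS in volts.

V_GS = 1.65 V

With gate tied to drain, V_GS = V_DS ≥ V_GS − V_TN, so the device is in saturation.
KCL at the drain: ½ k_n (V_GS − V_TN)² = (V_DD − V_GS)/R.
Let x = V_GS − 0.89. Then 11.6 x² + x − 7.36 = 0, giving x = 0.755 V (positive root), so V_GS = 1.65 V.
I_D = (V_DD − V_GS)/R = (8.25 − 1.65) / 14.2 = 0.465 mA.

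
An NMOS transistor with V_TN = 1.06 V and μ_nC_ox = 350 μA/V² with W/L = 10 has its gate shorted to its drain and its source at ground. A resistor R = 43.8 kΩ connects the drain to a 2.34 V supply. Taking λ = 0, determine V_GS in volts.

V_GS = 1.18 V

With gate tied to drain, V_GS = V_DS ≥ V_GS − V_TN, so the device is in saturation.
k_n = μ_nC_ox · (W/L) = 3.5 mA/V².
KCL at the drain: ½ k_n (V_GS − V_TN)² = (V_DD − V_GS)/R.
Let x = V_GS − 1.06. Then 76.6 x² + x − 1.28 = 0, giving x = 0.123 V (positive root), so V_GS = 1.18 V.
I_D = (V_DD − V_GS)/R = (2.34 − 1.18) / 43.8 = 0.0264 mA.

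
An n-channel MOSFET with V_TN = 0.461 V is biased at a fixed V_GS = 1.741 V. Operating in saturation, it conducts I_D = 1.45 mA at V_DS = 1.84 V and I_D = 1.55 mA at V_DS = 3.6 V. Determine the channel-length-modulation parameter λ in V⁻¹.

With V_GS fixed, I_D ∝ (1 + λ V_DS) in saturation, so I_D2/I_D1 = (1 + λ V_DS2)/(1 + λ V_DS1).
1.55/1.45 = 1.069 = (1 + 3.6 λ)/(1 + 1.84 λ).
Solving: λ (I_D1 V_DS2 − I_D2 V_DS1) = I_D2 − I_D1, so λ = (1.55 − 1.45) / (1.45 × 3.6 − 1.55 × 1.84) = 0.1 / 2.37 = 0.0422 V⁻¹.

λ = 0.0422 V⁻¹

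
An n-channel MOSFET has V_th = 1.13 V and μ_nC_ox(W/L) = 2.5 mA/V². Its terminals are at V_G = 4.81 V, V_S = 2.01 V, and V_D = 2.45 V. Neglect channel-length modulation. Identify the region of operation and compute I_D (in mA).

V_GS = V_G − V_S = 4.81 − 2.01 = 2.8 V; V_DS = V_D − V_S = 2.45 − 2.01 = 0.44 V.
V_ov = V_GS − V_th = 2.8 − 1.13 = 1.67 V.
Since V_DS = 0.44 V < V_ov = 1.67 V, the device is in the triode region.
I_D = k_n [V_ov · V_DS − ½ V_DS²] = 2.5 × [1.67 × 0.44 − 0.5 × 0.44²] = 1.6 mA.

Triode; I_D = 1.60 mA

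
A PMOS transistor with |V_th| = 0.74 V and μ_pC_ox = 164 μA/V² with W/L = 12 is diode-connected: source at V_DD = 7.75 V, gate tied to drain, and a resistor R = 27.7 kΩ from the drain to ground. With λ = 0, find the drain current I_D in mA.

I_D = 0.235 mA

With gate tied to drain, V_SG = V_SD ≥ V_SG − |V_th|, so the device is in saturation.
k_p = μ_pC_ox · (W/L) = 1.968 mA/V².
KCL at the drain: ½ k_p (V_SG − |V_th|)² = (V_DD − V_SG)/R.
Let x = V_SG − 0.74. Then 27.3 x² + x − 7.01 = 0, giving x = 0.489 V (positive root), so V_SG = 1.23 V.
I_D = (V_DD − V_SG)/R = (7.75 − 1.23) / 27.7 = 0.235 mA.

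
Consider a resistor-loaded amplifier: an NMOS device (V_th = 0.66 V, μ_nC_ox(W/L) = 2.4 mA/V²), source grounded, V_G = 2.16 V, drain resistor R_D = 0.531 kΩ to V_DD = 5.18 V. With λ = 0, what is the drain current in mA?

V_GS = V_G = 2.16 V, so V_ov = 2.16 − 0.66 = 1.5 V.
Assume saturation: I_D = ½ k_n V_ov² = 0.5 × 2.4 × 1.5² = 2.7 mA, giving V_DS = V_DD − I_D R_D = 5.18 − 2.7 × 0.531 = 3.75 V.
V_DS = 3.75 V ≥ V_ov = 1.5 V, confirming saturation.

I_D = 2.70 mA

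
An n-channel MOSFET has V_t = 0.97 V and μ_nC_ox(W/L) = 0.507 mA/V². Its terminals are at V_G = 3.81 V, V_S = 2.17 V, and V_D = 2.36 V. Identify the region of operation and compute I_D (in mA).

V_GS = V_G − V_S = 3.81 − 2.17 = 1.64 V; V_DS = V_D − V_S = 2.36 − 2.17 = 0.19 V.
V_ov = V_GS − V_t = 1.64 − 0.97 = 0.67 V.
Since V_DS = 0.19 V < V_ov = 0.67 V, the device is in the triode region.
I_D = k_n [V_ov · V_DS − ½ V_DS²] = 0.507 × [0.67 × 0.19 − 0.5 × 0.19²] = 0.0554 mA.

Triode; I_D = 0.0554 mA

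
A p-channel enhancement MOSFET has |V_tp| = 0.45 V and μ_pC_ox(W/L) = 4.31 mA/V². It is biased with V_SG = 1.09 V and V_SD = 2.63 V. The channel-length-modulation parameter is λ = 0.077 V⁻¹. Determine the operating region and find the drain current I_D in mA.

V_ov = V_SG − |V_tp| = 1.09 − 0.45 = 0.64 V.
Since V_SD = 2.63 V ≥ V_ov = 0.64 V, the device is in saturation.
I_D = ½ k_p V_ov² (1 + λ V_SD) = 0.5 × 4.31 × 0.64² × (1 + 0.077 × 2.63) = 1.06 mA.

Saturation; I_D = 1.06 mA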